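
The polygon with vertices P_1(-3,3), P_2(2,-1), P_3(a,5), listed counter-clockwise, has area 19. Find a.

Write out the shoelace sum; only the two edges meeting at P_3 involve a:
2·Area = [(2·5 − a·(-1)) + (a·3 − (-3)·5)] + -3
       = 4·a + 22 = 38
⇒ a = 4.

4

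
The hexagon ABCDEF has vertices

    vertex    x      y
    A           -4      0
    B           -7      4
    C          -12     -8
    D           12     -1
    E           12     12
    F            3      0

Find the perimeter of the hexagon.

|AB| = √((-3)² + (4)²) = √25 = 5
|BC| = √((-5)² + (-12)²) = √169 = 13
|CD| = √((24)² + (7)²) = √625 = 25
|DE| = √((0)² + (13)²) = √169 = 13
|EF| = √((-9)² + (-12)²) = √225 = 15
|FA| = √((-7)² + (0)²) = √49 = 7
Perimeter = 5 + 13 + 25 + 13 + 15 + 7 = 78.

78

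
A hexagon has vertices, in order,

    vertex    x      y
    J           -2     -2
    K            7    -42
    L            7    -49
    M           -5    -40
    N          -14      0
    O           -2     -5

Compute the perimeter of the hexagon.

120

|JK| = √((9)² + (-40)²) = √1681 = 41
|KL| = √((0)² + (-7)²) = √49 = 7
|LM| = √((-12)² + (9)²) = √225 = 15
|MN| = √((-9)² + (40)²) = √1681 = 41
|NO| = √((12)² + (-5)²) = √169 = 13
|OJ| = √((0)² + (3)²) = √9 = 3
Perimeter = 41 + 7 + 15 + 41 + 13 + 3 = 120.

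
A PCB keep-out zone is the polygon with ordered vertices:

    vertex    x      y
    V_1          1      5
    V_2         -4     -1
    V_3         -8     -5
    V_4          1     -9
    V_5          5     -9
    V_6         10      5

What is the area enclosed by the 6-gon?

Apply Gauss's area formula: 2A = Σ (x_i·y_{i+1} − x_{i+1}·y_i), indices taken mod 6.
Cross-terms: 19, 12, 77, 36, 115, 45  ⇒  Σ = 304
Area = |Σ|/2 = 152.

152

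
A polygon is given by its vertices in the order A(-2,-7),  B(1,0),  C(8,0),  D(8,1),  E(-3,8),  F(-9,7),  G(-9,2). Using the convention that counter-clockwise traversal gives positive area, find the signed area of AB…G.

122.5

A→B: (-2)(0) − (1)(-7) = 7
B→C: (1)(0) − (8)(0) = 0
C→D: (8)(1) − (8)(0) = 8
D→E: (8)(8) − (-3)(1) = 67
E→F: (-3)(7) − (-9)(8) = 51
F→G: (-9)(2) − (-9)(7) = 45
G→A: (-9)(-7) − (-2)(2) = 67
Σ = 245
Signed area = Σ/2 = 122.5 (positive ⇒ counter-clockwise traversal).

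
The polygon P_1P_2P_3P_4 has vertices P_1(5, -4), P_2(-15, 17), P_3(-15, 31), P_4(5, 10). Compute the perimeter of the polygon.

|P_1P_2| = √((-20)² + (21)²) = √841 = 29
|P_2P_3| = √((0)² + (14)²) = √196 = 14
|P_3P_4| = √((20)² + (-21)²) = √841 = 29
|P_4P_1| = √((0)² + (-14)²) = √196 = 14
Perimeter = 29 + 14 + 29 + 14 = 86.

86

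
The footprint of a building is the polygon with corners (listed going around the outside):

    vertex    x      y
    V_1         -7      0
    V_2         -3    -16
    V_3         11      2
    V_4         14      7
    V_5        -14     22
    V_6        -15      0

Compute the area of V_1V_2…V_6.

Apply the surveyor's formula: 2A = Σ (x_i·y_{i+1} − x_{i+1}·y_i), indices taken mod 6.
Σ = (112) + (170) + (49) + (406) + (330) + (0) = 1067
Area = |Σ|/2 = 533.5.

533.5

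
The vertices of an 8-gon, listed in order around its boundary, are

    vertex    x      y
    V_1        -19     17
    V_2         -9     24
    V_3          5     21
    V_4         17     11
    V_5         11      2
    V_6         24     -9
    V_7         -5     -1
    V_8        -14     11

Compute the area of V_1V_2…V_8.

657.5

Σ = (-303) + (-309) + (-302) + (-87) + (-147) + (-69) + (-69) + (-29) = -1315
Area = |Σ|/2 = 657.5.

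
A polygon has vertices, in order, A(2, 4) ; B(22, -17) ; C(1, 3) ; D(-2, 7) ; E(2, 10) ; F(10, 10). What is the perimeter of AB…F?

|AB| = √((20)² + (-21)²) = √841 = 29
|BC| = √((-21)² + (20)²) = √841 = 29
|CD| = √((-3)² + (4)²) = √25 = 5
|DE| = √((4)² + (3)²) = √25 = 5
|EF| = √((8)² + (0)²) = √64 = 8
|FA| = √((-8)² + (-6)²) = √100 = 10
Perimeter = 29 + 29 + 5 + 5 + 8 + 10 = 86.

86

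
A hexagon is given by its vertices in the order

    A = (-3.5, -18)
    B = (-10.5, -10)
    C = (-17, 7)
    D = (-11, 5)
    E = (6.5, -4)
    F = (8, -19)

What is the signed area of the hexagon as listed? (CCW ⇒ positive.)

Apply the shoelace (surveyor's) formula: 2A = Σ (x_i·y_{i+1} − x_{i+1}·y_i), indices taken mod 6.
A→B: (-3.5)(-10) − (-10.5)(-18) = -154
B→C: (-10.5)(7) − (-17)(-10) = -243.5
C→D: (-17)(5) − (-11)(7) = -8
D→E: (-11)(-4) − (6.5)(5) = 11.5
E→F: (6.5)(-19) − (8)(-4) = -91.5
F→A: (8)(-18) − (-3.5)(-19) = -210.5
Σ = -696
Signed area = Σ/2 = -348 (negative ⇒ clockwise traversal).

-348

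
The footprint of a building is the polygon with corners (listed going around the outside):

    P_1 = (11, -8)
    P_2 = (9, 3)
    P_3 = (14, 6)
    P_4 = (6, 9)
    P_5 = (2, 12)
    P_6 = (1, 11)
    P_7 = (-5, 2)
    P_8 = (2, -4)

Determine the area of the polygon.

186

Apply the shoelace (surveyor's) formula: 2A = Σ (x_i·y_{i+1} − x_{i+1}·y_i), indices taken mod 8.
Σ = (105) + (12) + (90) + (54) + (10) + (57) + (16) + (28) = 372
Area = |Σ|/2 = 186.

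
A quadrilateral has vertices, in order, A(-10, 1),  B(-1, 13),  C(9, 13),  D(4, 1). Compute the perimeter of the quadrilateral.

52

|AB| = √((9)² + (12)²) = √225 = 15
|BC| = √((10)² + (0)²) = √100 = 10
|CD| = √((-5)² + (-12)²) = √169 = 13
|DA| = √((-14)² + (0)²) = √196 = 14
Perimeter = 15 + 10 + 13 + 14 = 52.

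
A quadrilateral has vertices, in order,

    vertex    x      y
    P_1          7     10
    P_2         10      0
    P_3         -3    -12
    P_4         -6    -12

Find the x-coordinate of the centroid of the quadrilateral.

Apply Gauss's area formula. First the cross-terms c_i = x_i·y_{i+1} − x_{i+1}·y_i:
  -100, -120, -36, 24  ⇒  2A = -232, A = -116.
Then Σ (x_i + x_{i+1})·c_i = -2192, so x̄ = -2192 / (6·(-116)) = 274/87.

274/87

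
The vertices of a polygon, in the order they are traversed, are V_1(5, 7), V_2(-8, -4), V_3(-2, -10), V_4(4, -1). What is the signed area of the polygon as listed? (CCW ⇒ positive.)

V_1→V_2: (5)(-4) − (-8)(7) = 36
V_2→V_3: (-8)(-10) − (-2)(-4) = 72
V_3→V_4: (-2)(-1) − (4)(-10) = 42
V_4→V_1: (4)(7) − (5)(-1) = 33
Σ = 183
Signed area = Σ/2 = 91.5 (positive ⇒ counter-clockwise traversal).

91.5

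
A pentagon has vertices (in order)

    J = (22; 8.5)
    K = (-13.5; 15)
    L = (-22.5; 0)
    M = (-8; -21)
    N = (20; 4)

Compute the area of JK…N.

Σ = (444.75) + (337.5) + (472.5) + (388) + (82) = 1724.75
Area = |Σ|/2 = 862.375.

862.375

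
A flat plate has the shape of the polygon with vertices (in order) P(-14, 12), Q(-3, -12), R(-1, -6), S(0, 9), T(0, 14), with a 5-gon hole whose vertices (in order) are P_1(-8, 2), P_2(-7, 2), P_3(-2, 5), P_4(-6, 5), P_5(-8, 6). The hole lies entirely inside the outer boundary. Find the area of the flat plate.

Outer boundary:
Apply the shoelace (surveyor's) formula: 2A = Σ (x_i·y_{i+1} − x_{i+1}·y_i), indices taken mod 5.
Cross-terms: 204, 6, -9, 0, 196  ⇒  Σ = 397
Area = |Σ|/2 = 198.5.
Hole:
Apply the surveyor's formula: 2A = Σ (x_i·y_{i+1} − x_{i+1}·y_i), indices taken mod 5.
Σ = (-2) + (-31) + (20) + (4) + (32) = 23
Area = |Σ|/2 = 11.5.
Net area = 198.5 − 11.5 = 187.

187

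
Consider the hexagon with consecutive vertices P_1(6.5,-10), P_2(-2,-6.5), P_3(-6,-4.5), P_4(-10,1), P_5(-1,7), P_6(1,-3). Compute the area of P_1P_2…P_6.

Apply the shoelace (surveyor's) formula: 2A = Σ (x_i·y_{i+1} − x_{i+1}·y_i), indices taken mod 6.
Cross-terms: -62.25, -30, -51, -69, -4, 9.5  ⇒  Σ = -206.75
Area = |Σ|/2 = 103.375.

103.375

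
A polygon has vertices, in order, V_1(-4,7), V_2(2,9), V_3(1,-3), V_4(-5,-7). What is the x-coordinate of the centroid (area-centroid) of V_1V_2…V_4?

Apply the shoelace formula. First the cross-terms c_i = x_i·y_{i+1} − x_{i+1}·y_i:
  -50, -15, -22, -63  ⇒  2A = -150, A = -75.
Then Σ (x_i + x_{i+1})·c_i = 710, so x̄ = 710 / (6·(-75)) = -71/45.

-71/45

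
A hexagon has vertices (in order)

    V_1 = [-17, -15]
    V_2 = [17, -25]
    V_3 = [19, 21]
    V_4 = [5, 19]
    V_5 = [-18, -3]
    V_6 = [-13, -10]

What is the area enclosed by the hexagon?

1130.5

Apply the shoelace (surveyor's) formula: 2A = Σ (x_i·y_{i+1} − x_{i+1}·y_i), indices taken mod 6.
Cross-terms: 680, 832, 256, 327, 141, 25  ⇒  Σ = 2261
Area = |Σ|/2 = 1130.5.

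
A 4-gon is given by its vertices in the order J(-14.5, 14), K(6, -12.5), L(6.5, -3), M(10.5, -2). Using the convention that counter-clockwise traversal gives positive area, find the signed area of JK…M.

Σ = (97.25) + (63.25) + (18.5) + (118) = 297
Signed area = Σ/2 = 148.5 (positive ⇒ counter-clockwise traversal).

148.5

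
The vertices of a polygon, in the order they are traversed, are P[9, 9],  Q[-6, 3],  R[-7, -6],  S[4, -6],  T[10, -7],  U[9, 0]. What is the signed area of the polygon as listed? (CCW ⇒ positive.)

190

P→Q: (9)(3) − (-6)(9) = 81
Q→R: (-6)(-6) − (-7)(3) = 57
R→S: (-7)(-6) − (4)(-6) = 66
S→T: (4)(-7) − (10)(-6) = 32
T→U: (10)(0) − (9)(-7) = 63
U→P: (9)(9) − (9)(0) = 81
Σ = 380
Signed area = Σ/2 = 190 (positive ⇒ counter-clockwise traversal).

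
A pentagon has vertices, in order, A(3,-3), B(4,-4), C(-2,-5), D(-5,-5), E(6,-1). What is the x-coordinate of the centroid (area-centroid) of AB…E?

17/23

Apply Gauss's area formula. First the cross-terms c_i = x_i·y_{i+1} − x_{i+1}·y_i:
  0, -28, -15, 35, -15  ⇒  2A = -23, A = -11.5.
Then Σ (x_i + x_{i+1})·c_i = -51, so x̄ = -51 / (6·(-11.5)) = 17/23.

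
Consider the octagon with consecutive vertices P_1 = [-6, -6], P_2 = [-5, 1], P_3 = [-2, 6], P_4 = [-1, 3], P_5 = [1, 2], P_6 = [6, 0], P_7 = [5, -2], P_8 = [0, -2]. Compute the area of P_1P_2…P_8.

57.5

Apply the surveyor's formula: 2A = Σ (x_i·y_{i+1} − x_{i+1}·y_i), indices taken mod 8.
Σ = (-36) + (-28) + (0) + (-5) + (-12) + (-12) + (-10) + (-12) = -115
Area = |Σ|/2 = 57.5.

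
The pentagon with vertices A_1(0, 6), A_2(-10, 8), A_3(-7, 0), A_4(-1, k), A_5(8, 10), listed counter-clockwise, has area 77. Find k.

0

Write out the shoelace sum; only the two edges meeting at A_4 involve k:
2·Area = [((-7)·k − (-1)·0) + ((-1)·10 − 8·k)] + 164
       = -15·k + 154 = 154
⇒ k = 0.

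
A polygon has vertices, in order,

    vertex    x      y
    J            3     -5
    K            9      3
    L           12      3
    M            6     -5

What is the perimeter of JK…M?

26

|JK| = √((6)² + (8)²) = √100 = 10
|KL| = √((3)² + (0)²) = √9 = 3
|LM| = √((-6)² + (-8)²) = √100 = 10
|MJ| = √((-3)² + (0)²) = √9 = 3
Perimeter = 10 + 3 + 10 + 3 = 26.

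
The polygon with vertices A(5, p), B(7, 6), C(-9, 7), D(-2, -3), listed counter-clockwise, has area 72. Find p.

5

Write out the shoelace sum; only the two edges meeting at A involve p:
2·Area = [((-2)·p − 5·(-3)) + (5·6 − 7·p)] + 144
       = -9·p + 189 = 144
⇒ p = 5.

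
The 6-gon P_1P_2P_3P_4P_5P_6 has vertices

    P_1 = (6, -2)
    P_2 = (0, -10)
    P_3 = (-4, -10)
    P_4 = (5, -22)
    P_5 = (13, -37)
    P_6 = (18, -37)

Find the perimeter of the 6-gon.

|P_1P_2| = √((-6)² + (-8)²) = √100 = 10
|P_2P_3| = √((-4)² + (0)²) = √16 = 4
|P_3P_4| = √((9)² + (-12)²) = √225 = 15
|P_4P_5| = √((8)² + (-15)²) = √289 = 17
|P_5P_6| = √((5)² + (0)²) = √25 = 5
|P_6P_1| = √((-12)² + (35)²) = √1369 = 37
Perimeter = 10 + 4 + 15 + 17 + 5 + 37 = 88.

88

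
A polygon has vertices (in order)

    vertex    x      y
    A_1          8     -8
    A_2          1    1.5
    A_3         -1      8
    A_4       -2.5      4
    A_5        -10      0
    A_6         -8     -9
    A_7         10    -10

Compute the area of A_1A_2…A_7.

Σ = (20) + (9.5) + (16) + (40) + (90) + (170) + (0) = 345.5
Area = |Σ|/2 = 172.75.

172.75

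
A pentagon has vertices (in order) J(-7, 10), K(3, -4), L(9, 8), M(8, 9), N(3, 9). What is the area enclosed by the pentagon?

Apply the shoelace (surveyor's) formula: 2A = Σ (x_i·y_{i+1} − x_{i+1}·y_i), indices taken mod 5.
Σ = (-2) + (60) + (17) + (45) + (93) = 213
Area = |Σ|/2 = 106.5.

106.5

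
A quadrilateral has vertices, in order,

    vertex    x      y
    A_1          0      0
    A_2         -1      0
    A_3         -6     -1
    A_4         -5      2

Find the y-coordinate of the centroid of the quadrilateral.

Apply the shoelace formula. First the cross-terms c_i = x_i·y_{i+1} − x_{i+1}·y_i:
  0, 1, -17, 0  ⇒  2A = -16, A = -8.
Then Σ (y_i + y_{i+1})·c_i = -18, so ȳ = -18 / (6·(-8)) = 0.375.

0.375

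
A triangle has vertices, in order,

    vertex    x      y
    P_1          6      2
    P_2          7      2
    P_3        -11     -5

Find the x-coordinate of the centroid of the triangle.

2/3

Apply the shoelace formula. First the cross-terms c_i = x_i·y_{i+1} − x_{i+1}·y_i:
  -2, -13, 8  ⇒  2A = -7, A = -3.5.
Then Σ (x_i + x_{i+1})·c_i = -14, so x̄ = -14 / (6·(-3.5)) = 2/3.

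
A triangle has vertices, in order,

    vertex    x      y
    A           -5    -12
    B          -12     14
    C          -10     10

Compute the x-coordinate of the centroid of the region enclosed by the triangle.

-9

Apply the shoelace formula. First the cross-terms c_i = x_i·y_{i+1} − x_{i+1}·y_i:
  -214, 20, 170  ⇒  2A = -24, A = -12.
Then Σ (x_i + x_{i+1})·c_i = 648, so x̄ = 648 / (6·(-12)) = -9.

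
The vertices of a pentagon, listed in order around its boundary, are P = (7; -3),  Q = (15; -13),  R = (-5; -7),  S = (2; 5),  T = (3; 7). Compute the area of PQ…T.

Apply the surveyor's formula: 2A = Σ (x_i·y_{i+1} − x_{i+1}·y_i), indices taken mod 5.
P→Q: (7)(-13) − (15)(-3) = -46
Q→R: (15)(-7) − (-5)(-13) = -170
R→S: (-5)(5) − (2)(-7) = -11
S→T: (2)(7) − (3)(5) = -1
T→P: (3)(-3) − (7)(7) = -58
Σ = -286
Area = |Σ|/2 = 143.

143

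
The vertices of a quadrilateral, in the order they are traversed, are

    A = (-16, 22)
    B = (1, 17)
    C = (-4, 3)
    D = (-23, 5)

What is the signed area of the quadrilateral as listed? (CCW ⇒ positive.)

Σ = (-294) + (71) + (49) + (-426) = -600
Signed area = Σ/2 = -300 (negative ⇒ clockwise traversal).

-300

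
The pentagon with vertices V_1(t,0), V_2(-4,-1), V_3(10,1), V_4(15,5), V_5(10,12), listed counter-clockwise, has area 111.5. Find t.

The doubled signed area Σ (x_i y_{i+1} − x_{i+1} y_i) is linear in t.
With t=0 it equals 171; the coefficient of t is -13 (from the two edges through V_1).
So -13·t + 171 = 2·111.5 = 223 ⇒ t = -4.

-4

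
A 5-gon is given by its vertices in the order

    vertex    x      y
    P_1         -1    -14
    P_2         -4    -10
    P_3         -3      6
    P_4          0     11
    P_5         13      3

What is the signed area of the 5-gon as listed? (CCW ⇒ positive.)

-227.5

P_1→P_2: (-1)(-10) − (-4)(-14) = -46
P_2→P_3: (-4)(6) − (-3)(-10) = -54
P_3→P_4: (-3)(11) − (0)(6) = -33
P_4→P_5: (0)(3) − (13)(11) = -143
P_5→P_1: (13)(-14) − (-1)(3) = -179
Σ = -455
Signed area = Σ/2 = -227.5 (negative ⇒ clockwise traversal).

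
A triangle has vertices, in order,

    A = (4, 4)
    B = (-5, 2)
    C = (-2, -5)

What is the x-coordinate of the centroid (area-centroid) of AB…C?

-1

Apply the shoelace (surveyor's) formula. First the cross-terms c_i = x_i·y_{i+1} − x_{i+1}·y_i:
  28, 29, 12  ⇒  2A = 69, A = 34.5.
Then Σ (x_i + x_{i+1})·c_i = -207, so x̄ = -207 / (6·34.5) = -1.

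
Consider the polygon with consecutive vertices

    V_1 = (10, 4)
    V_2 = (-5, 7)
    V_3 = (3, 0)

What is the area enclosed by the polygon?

40.5

Σ = (90) + (-21) + (12) = 81
Area = |Σ|/2 = 40.5.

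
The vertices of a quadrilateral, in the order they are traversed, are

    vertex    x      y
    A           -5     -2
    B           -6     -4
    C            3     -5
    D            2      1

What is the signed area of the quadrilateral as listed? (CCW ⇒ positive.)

32

Apply the shoelace formula: 2A = Σ (x_i·y_{i+1} − x_{i+1}·y_i), indices taken mod 4.
Σ = (8) + (42) + (13) + (1) = 64
Signed area = Σ/2 = 32 (positive ⇒ counter-clockwise traversal).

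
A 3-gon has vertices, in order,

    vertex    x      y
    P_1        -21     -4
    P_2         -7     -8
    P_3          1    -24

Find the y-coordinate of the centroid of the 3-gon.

Apply Gauss's area formula. First the cross-terms c_i = x_i·y_{i+1} − x_{i+1}·y_i:
  140, 176, -508  ⇒  2A = -192, A = -96.
Then Σ (y_i + y_{i+1})·c_i = 6912, so ȳ = 6912 / (6·(-96)) = -12.

-12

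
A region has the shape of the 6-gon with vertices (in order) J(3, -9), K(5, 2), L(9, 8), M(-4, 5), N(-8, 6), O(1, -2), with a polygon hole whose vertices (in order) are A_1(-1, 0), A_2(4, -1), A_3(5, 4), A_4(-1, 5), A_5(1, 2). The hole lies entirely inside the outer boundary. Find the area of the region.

Outer boundary:
Apply the shoelace (surveyor's) formula: 2A = Σ (x_i·y_{i+1} − x_{i+1}·y_i), indices taken mod 6.
Cross-terms: 51, 22, 77, 16, 10, -3  ⇒  Σ = 173
Area = |Σ|/2 = 86.5.
Hole:
Σ = (1) + (21) + (29) + (-7) + (2) = 46
Area = |Σ|/2 = 23.
Net area = 86.5 − 23 = 63.5.

63.5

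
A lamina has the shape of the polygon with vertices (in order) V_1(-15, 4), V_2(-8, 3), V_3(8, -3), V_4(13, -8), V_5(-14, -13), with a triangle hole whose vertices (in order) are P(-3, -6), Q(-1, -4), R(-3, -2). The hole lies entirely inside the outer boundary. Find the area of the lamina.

Outer boundary:
Apply the shoelace formula: 2A = Σ (x_i·y_{i+1} − x_{i+1}·y_i), indices taken mod 5.
Σ = (-13) + (0) + (-25) + (-281) + (-251) = -570
Area = |Σ|/2 = 285.
Hole:
Apply the shoelace formula: 2A = Σ (x_i·y_{i+1} − x_{i+1}·y_i), indices taken mod 3.
Cross-terms: 6, -10, 12  ⇒  Σ = 8
Area = |Σ|/2 = 4.
Net area = 285 − 4 = 281.

281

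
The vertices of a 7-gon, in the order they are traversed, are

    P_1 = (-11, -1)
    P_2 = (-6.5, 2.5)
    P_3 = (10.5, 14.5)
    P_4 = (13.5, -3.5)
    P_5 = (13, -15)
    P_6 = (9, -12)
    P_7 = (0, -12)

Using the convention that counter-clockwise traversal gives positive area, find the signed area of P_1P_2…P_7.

Apply the shoelace formula: 2A = Σ (x_i·y_{i+1} − x_{i+1}·y_i), indices taken mod 7.
Σ = (-34) + (-120.5) + (-232.5) + (-157) + (-21) + (-108) + (-132) = -805
Signed area = Σ/2 = -402.5 (negative ⇒ clockwise traversal).

-402.5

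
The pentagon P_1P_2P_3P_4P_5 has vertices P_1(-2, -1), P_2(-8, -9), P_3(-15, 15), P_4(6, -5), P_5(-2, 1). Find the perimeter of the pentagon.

76

|P_1P_2| = √((-6)² + (-8)²) = √100 = 10
|P_2P_3| = √((-7)² + (24)²) = √625 = 25
|P_3P_4| = √((21)² + (-20)²) = √841 = 29
|P_4P_5| = √((-8)² + (6)²) = √100 = 10
|P_5P_1| = √((0)² + (-2)²) = √4 = 2
Perimeter = 10 + 25 + 29 + 10 + 2 = 76.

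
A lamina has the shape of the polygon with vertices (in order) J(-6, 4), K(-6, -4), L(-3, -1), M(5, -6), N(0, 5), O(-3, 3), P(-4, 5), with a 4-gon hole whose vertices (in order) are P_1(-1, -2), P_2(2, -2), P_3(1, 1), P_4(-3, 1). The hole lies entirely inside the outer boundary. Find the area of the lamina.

Outer boundary:
J→K: (-6)(-4) − (-6)(4) = 48
K→L: (-6)(-1) − (-3)(-4) = -6
L→M: (-3)(-6) − (5)(-1) = 23
M→N: (5)(5) − (0)(-6) = 25
N→O: (0)(3) − (-3)(5) = 15
O→P: (-3)(5) − (-4)(3) = -3
P→J: (-4)(4) − (-6)(5) = 14
Σ = 116
Area = |Σ|/2 = 58.
Hole:
Apply the shoelace formula: 2A = Σ (x_i·y_{i+1} − x_{i+1}·y_i), indices taken mod 4.
Σ = (6) + (4) + (4) + (7) = 21
Area = |Σ|/2 = 10.5.
Net area = 58 − 10.5 = 47.5.

47.5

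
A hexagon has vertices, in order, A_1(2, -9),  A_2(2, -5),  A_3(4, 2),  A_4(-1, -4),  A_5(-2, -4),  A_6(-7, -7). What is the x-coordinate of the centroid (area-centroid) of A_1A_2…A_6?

Apply Gauss's area formula. First the cross-terms c_i = x_i·y_{i+1} − x_{i+1}·y_i:
  8, 24, -14, -4, -14, 77  ⇒  2A = 77, A = 38.5.
Then Σ (x_i + x_{i+1})·c_i = -113, so x̄ = -113 / (6·38.5) = -113/231.

-113/231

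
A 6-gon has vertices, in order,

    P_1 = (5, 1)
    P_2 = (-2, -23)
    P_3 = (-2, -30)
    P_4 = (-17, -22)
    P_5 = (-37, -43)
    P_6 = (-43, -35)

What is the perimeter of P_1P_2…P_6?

148

|P_1P_2| = √((-7)² + (-24)²) = √625 = 25
|P_2P_3| = √((0)² + (-7)²) = √49 = 7
|P_3P_4| = √((-15)² + (8)²) = √289 = 17
|P_4P_5| = √((-20)² + (-21)²) = √841 = 29
|P_5P_6| = √((-6)² + (8)²) = √100 = 10
|P_6P_1| = √((48)² + (36)²) = √3600 = 60
Perimeter = 25 + 7 + 17 + 29 + 10 + 60 = 148.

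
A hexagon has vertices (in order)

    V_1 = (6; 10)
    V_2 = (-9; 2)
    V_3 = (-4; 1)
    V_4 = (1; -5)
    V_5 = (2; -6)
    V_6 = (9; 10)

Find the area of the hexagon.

114

Apply the surveyor's formula: 2A = Σ (x_i·y_{i+1} − x_{i+1}·y_i), indices taken mod 6.
Σ = (102) + (-1) + (19) + (4) + (74) + (30) = 228
Area = |Σ|/2 = 114.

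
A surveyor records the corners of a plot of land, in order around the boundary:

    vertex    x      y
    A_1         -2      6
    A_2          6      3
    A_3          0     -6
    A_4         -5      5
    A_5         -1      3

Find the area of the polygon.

Cross-terms: -42, -36, -30, -10, 0  ⇒  Σ = -118
Area = |Σ|/2 = 59.

59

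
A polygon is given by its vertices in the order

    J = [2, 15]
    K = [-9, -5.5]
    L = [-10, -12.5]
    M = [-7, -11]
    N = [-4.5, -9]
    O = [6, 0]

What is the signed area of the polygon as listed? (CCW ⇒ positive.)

180.75

Apply Gauss's area formula: 2A = Σ (x_i·y_{i+1} − x_{i+1}·y_i), indices taken mod 6.
Cross-terms: 124, 57.5, 22.5, 13.5, 54, 90  ⇒  Σ = 361.5
Signed area = Σ/2 = 180.75 (positive ⇒ counter-clockwise traversal).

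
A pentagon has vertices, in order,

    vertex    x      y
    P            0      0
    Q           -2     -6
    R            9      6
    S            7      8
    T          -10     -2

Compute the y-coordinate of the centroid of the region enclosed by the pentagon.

136/69

Apply the surveyor's formula. First the cross-terms c_i = x_i·y_{i+1} − x_{i+1}·y_i:
  0, 42, 30, 66, 0  ⇒  2A = 138, A = 69.
Then Σ (y_i + y_{i+1})·c_i = 816, so ȳ = 816 / (6·69) = 136/69.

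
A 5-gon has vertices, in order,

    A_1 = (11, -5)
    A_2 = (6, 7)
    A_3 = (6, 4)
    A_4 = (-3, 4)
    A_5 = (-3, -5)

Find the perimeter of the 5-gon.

48

|A_1A_2| = √((-5)² + (12)²) = √169 = 13
|A_2A_3| = √((0)² + (-3)²) = √9 = 3
|A_3A_4| = √((-9)² + (0)²) = √81 = 9
|A_4A_5| = √((0)² + (-9)²) = √81 = 9
|A_5A_1| = √((14)² + (0)²) = √196 = 14
Perimeter = 13 + 3 + 9 + 9 + 14 = 48.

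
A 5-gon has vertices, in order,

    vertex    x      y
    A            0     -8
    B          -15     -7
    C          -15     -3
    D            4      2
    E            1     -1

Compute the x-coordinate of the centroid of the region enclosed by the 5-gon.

-940/159

Apply the shoelace (surveyor's) formula. First the cross-terms c_i = x_i·y_{i+1} − x_{i+1}·y_i:
  -120, -60, -18, -6, -8  ⇒  2A = -212, A = -106.
Then Σ (x_i + x_{i+1})·c_i = 3760, so x̄ = 3760 / (6·(-106)) = -940/159.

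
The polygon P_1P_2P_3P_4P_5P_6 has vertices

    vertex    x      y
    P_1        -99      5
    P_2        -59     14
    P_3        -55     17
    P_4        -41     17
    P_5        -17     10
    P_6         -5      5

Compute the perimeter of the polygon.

|P_1P_2| = √((40)² + (9)²) = √1681 = 41
|P_2P_3| = √((4)² + (3)²) = √25 = 5
|P_3P_4| = √((14)² + (0)²) = √196 = 14
|P_4P_5| = √((24)² + (-7)²) = √625 = 25
|P_5P_6| = √((12)² + (-5)²) = √169 = 13
|P_6P_1| = √((-94)² + (0)²) = √8836 = 94
Perimeter = 41 + 5 + 14 + 25 + 13 + 94 = 192.

192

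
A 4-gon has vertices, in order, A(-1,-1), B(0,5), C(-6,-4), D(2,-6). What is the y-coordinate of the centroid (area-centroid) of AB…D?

Apply the shoelace formula. First the cross-terms c_i = x_i·y_{i+1} − x_{i+1}·y_i:
  -5, 30, 44, -8  ⇒  2A = 61, A = 30.5.
Then Σ (y_i + y_{i+1})·c_i = -374, so ȳ = -374 / (6·30.5) = -374/183.

-374/183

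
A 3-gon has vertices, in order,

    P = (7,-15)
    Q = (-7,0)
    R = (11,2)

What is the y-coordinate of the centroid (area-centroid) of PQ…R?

-13/3

Apply the surveyor's formula. First the cross-terms c_i = x_i·y_{i+1} − x_{i+1}·y_i:
  -105, -14, -179  ⇒  2A = -298, A = -149.
Then Σ (y_i + y_{i+1})·c_i = 3874, so ȳ = 3874 / (6·(-149)) = -13/3.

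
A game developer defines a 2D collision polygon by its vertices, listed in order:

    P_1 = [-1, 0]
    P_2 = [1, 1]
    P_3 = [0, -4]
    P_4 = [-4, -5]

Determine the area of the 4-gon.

13

Apply the shoelace formula: 2A = Σ (x_i·y_{i+1} − x_{i+1}·y_i), indices taken mod 4.
Cross-terms: -1, -4, -16, -5  ⇒  Σ = -26
Area = |Σ|/2 = 13.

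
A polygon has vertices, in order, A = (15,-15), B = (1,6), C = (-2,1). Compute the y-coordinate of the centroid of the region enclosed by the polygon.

-8/3

Apply Gauss's area formula. First the cross-terms c_i = x_i·y_{i+1} − x_{i+1}·y_i:
  105, 13, 15  ⇒  2A = 133, A = 66.5.
Then Σ (y_i + y_{i+1})·c_i = -1064, so ȳ = -1064 / (6·66.5) = -8/3.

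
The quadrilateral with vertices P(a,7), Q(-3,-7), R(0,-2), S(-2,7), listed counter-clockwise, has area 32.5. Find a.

-4

The doubled signed area Σ (x_i y_{i+1} − x_{i+1} y_i) is linear in a.
With a=0 it equals 9; the coefficient of a is -14 (from the two edges through P).
So -14·a + 9 = 2·32.5 = 65 ⇒ a = -4.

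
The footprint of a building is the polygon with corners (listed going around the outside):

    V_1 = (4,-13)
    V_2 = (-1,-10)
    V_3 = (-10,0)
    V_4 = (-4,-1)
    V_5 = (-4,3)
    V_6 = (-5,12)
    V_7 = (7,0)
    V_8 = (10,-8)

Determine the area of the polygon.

Σ = (-53) + (-100) + (10) + (-16) + (-33) + (-84) + (-56) + (-98) = -430
Area = |Σ|/2 = 215.

215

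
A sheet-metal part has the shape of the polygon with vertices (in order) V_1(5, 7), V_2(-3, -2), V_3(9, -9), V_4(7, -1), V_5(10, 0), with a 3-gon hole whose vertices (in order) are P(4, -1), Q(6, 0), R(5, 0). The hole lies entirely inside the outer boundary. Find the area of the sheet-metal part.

94.5

Outer boundary:
Σ = (11) + (45) + (54) + (10) + (70) = 190
Area = |Σ|/2 = 95.
Hole:
Apply the shoelace (surveyor's) formula: 2A = Σ (x_i·y_{i+1} − x_{i+1}·y_i), indices taken mod 3.
P→Q: (4)(0) − (6)(-1) = 6
Q→R: (6)(0) − (5)(0) = 0
R→P: (5)(-1) − (4)(0) = -5
Σ = 1
Area = |Σ|/2 = 0.5.
Net area = 95 − 0.5 = 94.5.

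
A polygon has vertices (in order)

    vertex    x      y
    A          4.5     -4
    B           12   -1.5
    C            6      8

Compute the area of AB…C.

43.125

A→B: (4.5)(-1.5) − (12)(-4) = 41.25
B→C: (12)(8) − (6)(-1.5) = 105
C→A: (6)(-4) − (4.5)(8) = -60
Σ = 86.25
Area = |Σ|/2 = 43.125.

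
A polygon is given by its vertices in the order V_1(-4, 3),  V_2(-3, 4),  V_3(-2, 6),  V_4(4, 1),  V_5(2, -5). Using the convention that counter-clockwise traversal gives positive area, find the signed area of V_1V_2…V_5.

-39.5

Apply the shoelace formula: 2A = Σ (x_i·y_{i+1} − x_{i+1}·y_i), indices taken mod 5.
Σ = (-7) + (-10) + (-26) + (-22) + (-14) = -79
Signed area = Σ/2 = -39.5 (negative ⇒ clockwise traversal).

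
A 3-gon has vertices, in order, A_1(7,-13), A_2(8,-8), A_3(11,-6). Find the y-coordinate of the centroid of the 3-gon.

Apply the shoelace (surveyor's) formula. First the cross-terms c_i = x_i·y_{i+1} − x_{i+1}·y_i:
  48, 40, -101  ⇒  2A = -13, A = -6.5.
Then Σ (y_i + y_{i+1})·c_i = 351, so ȳ = 351 / (6·(-6.5)) = -9.

-9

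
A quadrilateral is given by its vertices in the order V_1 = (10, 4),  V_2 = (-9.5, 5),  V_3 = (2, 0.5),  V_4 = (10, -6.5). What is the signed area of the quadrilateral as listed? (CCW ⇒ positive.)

80.125

Σ = (88) + (-14.75) + (-18) + (105) = 160.25
Signed area = Σ/2 = 80.125 (positive ⇒ counter-clockwise traversal).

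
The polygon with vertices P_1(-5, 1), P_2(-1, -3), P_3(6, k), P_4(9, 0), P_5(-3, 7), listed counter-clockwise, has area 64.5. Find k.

The doubled signed area Σ (x_i y_{i+1} − x_{i+1} y_i) is linear in k.
With k=0 it equals 129; the coefficient of k is -10 (from the two edges through P_3).
So -10·k + 129 = 2·64.5 = 129 ⇒ k = 0.

0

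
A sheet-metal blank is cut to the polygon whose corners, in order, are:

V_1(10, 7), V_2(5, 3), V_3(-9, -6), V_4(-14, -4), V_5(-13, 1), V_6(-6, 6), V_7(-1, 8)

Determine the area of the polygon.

Apply the shoelace formula: 2A = Σ (x_i·y_{i+1} − x_{i+1}·y_i), indices taken mod 7.
V_1→V_2: (10)(3) − (5)(7) = -5
V_2→V_3: (5)(-6) − (-9)(3) = -3
V_3→V_4: (-9)(-4) − (-14)(-6) = -48
V_4→V_5: (-14)(1) − (-13)(-4) = -66
V_5→V_6: (-13)(6) − (-6)(1) = -72
V_6→V_7: (-6)(8) − (-1)(6) = -42
V_7→V_1: (-1)(7) − (10)(8) = -87
Σ = -323
Area = |Σ|/2 = 161.5.

161.5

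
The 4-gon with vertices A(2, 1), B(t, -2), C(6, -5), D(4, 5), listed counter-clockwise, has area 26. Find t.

0

The doubled signed area Σ (x_i y_{i+1} − x_{i+1} y_i) is linear in t.
With t=0 it equals 52; the coefficient of t is -6 (from the two edges through B).
So -6·t + 52 = 2·26 = 52 ⇒ t = 0.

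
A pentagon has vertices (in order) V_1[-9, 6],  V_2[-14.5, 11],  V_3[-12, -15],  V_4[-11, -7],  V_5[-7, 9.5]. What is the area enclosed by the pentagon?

Apply the shoelace formula: 2A = Σ (x_i·y_{i+1} − x_{i+1}·y_i), indices taken mod 5.
Cross-terms: -12, 349.5, -81, -153.5, 43.5  ⇒  Σ = 146.5
Area = |Σ|/2 = 73.25.

73.25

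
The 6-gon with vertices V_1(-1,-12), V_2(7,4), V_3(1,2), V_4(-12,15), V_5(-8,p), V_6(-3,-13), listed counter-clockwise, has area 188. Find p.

Write out the shoelace sum; only the two edges meeting at V_5 involve p:
2·Area = [((-12)·p − (-8)·15) + ((-8)·(-13) − (-3)·p)] + 152
       = -9·p + 376 = 376
⇒ p = 0.

0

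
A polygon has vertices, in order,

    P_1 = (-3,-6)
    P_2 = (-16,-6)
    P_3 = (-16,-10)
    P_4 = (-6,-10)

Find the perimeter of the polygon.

|P_1P_2| = √((-13)² + (0)²) = √169 = 13
|P_2P_3| = √((0)² + (-4)²) = √16 = 4
|P_3P_4| = √((10)² + (0)²) = √100 = 10
|P_4P_1| = √((3)² + (4)²) = √25 = 5
Perimeter = 13 + 4 + 10 + 5 = 32.

32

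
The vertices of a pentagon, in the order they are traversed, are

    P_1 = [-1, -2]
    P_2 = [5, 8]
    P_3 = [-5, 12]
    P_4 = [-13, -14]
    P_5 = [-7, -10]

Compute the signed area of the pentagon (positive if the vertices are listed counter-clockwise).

Σ = (2) + (100) + (226) + (32) + (4) = 364
Signed area = Σ/2 = 182 (positive ⇒ counter-clockwise traversal).

182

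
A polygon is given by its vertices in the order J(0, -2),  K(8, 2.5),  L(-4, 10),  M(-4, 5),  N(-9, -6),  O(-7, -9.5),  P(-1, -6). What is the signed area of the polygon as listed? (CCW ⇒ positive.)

Apply the shoelace (surveyor's) formula: 2A = Σ (x_i·y_{i+1} − x_{i+1}·y_i), indices taken mod 7.
J→K: (0)(2.5) − (8)(-2) = 16
K→L: (8)(10) − (-4)(2.5) = 90
L→M: (-4)(5) − (-4)(10) = 20
M→N: (-4)(-6) − (-9)(5) = 69
N→O: (-9)(-9.5) − (-7)(-6) = 43.5
O→P: (-7)(-6) − (-1)(-9.5) = 32.5
P→J: (-1)(-2) − (0)(-6) = 2
Σ = 273
Signed area = Σ/2 = 136.5 (positive ⇒ counter-clockwise traversal).

136.5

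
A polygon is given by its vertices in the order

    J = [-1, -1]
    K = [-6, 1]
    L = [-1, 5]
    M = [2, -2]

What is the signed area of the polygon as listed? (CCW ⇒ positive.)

-24

Apply the surveyor's formula: 2A = Σ (x_i·y_{i+1} − x_{i+1}·y_i), indices taken mod 4.
Σ = (-7) + (-29) + (-8) + (-4) = -48
Signed area = Σ/2 = -24 (negative ⇒ clockwise traversal).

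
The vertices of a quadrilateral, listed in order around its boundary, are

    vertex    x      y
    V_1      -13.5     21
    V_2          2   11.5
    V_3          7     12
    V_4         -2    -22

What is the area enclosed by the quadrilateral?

361.375

Cross-terms: -197.25, -56.5, -130, -339  ⇒  Σ = -722.75
Area = |Σ|/2 = 361.375.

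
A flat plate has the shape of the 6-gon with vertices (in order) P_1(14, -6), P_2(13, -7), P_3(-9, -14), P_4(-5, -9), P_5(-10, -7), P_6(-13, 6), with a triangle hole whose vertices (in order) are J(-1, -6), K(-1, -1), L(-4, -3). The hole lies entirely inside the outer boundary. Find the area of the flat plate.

225.5

Outer boundary:
Apply the surveyor's formula: 2A = Σ (x_i·y_{i+1} − x_{i+1}·y_i), indices taken mod 6.
Σ = (-20) + (-245) + (11) + (-55) + (-151) + (-6) = -466
Area = |Σ|/2 = 233.
Hole:
Apply Gauss's area formula: 2A = Σ (x_i·y_{i+1} − x_{i+1}·y_i), indices taken mod 3.
Σ = (-5) + (-1) + (21) = 15
Area = |Σ|/2 = 7.5.
Net area = 233 − 7.5 = 225.5.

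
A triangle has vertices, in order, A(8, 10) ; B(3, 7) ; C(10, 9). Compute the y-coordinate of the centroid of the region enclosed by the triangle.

26/3

Apply the surveyor's formula. First the cross-terms c_i = x_i·y_{i+1} − x_{i+1}·y_i:
  26, -43, 28  ⇒  2A = 11, A = 5.5.
Then Σ (y_i + y_{i+1})·c_i = 286, so ȳ = 286 / (6·5.5) = 26/3.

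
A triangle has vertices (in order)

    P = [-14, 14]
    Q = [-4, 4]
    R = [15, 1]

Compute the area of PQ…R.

Apply the shoelace (surveyor's) formula: 2A = Σ (x_i·y_{i+1} − x_{i+1}·y_i), indices taken mod 3.
P→Q: (-14)(4) − (-4)(14) = 0
Q→R: (-4)(1) − (15)(4) = -64
R→P: (15)(14) − (-14)(1) = 224
Σ = 160
Area = |Σ|/2 = 80.

80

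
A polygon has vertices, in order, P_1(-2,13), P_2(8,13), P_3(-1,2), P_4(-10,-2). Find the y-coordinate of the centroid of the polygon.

491/71

Apply the surveyor's formula. First the cross-terms c_i = x_i·y_{i+1} − x_{i+1}·y_i:
  -130, 29, 22, -134  ⇒  2A = -213, A = -106.5.
Then Σ (y_i + y_{i+1})·c_i = -4419, so ȳ = -4419 / (6·(-106.5)) = 491/71.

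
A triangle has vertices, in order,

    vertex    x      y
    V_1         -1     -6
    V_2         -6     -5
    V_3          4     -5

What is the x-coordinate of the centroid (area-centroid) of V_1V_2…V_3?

Apply the shoelace (surveyor's) formula. First the cross-terms c_i = x_i·y_{i+1} − x_{i+1}·y_i:
  -31, 50, -29  ⇒  2A = -10, A = -5.
Then Σ (x_i + x_{i+1})·c_i = 30, so x̄ = 30 / (6·(-5)) = -1.

-1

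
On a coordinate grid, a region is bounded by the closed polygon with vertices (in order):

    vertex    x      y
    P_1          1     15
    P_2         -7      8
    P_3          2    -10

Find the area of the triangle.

Apply the surveyor's formula: 2A = Σ (x_i·y_{i+1} − x_{i+1}·y_i), indices taken mod 3.
Σ = (113) + (54) + (40) = 207
Area = |Σ|/2 = 103.5.

103.5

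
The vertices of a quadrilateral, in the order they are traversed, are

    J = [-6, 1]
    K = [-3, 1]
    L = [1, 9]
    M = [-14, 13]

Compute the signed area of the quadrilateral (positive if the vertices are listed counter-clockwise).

Apply the surveyor's formula: 2A = Σ (x_i·y_{i+1} − x_{i+1}·y_i), indices taken mod 4.
Σ = (-3) + (-28) + (139) + (64) = 172
Signed area = Σ/2 = 86 (positive ⇒ counter-clockwise traversal).

86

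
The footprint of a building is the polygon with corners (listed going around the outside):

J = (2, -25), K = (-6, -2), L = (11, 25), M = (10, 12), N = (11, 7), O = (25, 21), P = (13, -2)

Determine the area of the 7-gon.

Apply Gauss's area formula: 2A = Σ (x_i·y_{i+1} − x_{i+1}·y_i), indices taken mod 7.
J→K: (2)(-2) − (-6)(-25) = -154
K→L: (-6)(25) − (11)(-2) = -128
L→M: (11)(12) − (10)(25) = -118
M→N: (10)(7) − (11)(12) = -62
N→O: (11)(21) − (25)(7) = 56
O→P: (25)(-2) − (13)(21) = -323
P→J: (13)(-25) − (2)(-2) = -321
Σ = -1050
Area = |Σ|/2 = 525.

525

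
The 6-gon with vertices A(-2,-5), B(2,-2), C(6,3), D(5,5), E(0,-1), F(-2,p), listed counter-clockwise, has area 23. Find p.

-2

Write out the shoelace sum; only the two edges meeting at F involve p:
2·Area = [(0·p − (-2)·(-1)) + ((-2)·(-5) − (-2)·p)] + 42
       = 2·p + 50 = 46
⇒ p = -2.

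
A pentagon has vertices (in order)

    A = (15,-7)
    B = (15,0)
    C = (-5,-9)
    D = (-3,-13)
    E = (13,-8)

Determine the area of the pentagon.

115

Apply Gauss's area formula: 2A = Σ (x_i·y_{i+1} − x_{i+1}·y_i), indices taken mod 5.
Σ = (105) + (-135) + (38) + (193) + (29) = 230
Area = |Σ|/2 = 115.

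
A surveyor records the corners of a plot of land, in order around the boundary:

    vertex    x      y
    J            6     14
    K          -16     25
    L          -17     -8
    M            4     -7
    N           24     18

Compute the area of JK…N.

Cross-terms: 374, 553, 151, 240, 228  ⇒  Σ = 1546
Area = |Σ|/2 = 773.

773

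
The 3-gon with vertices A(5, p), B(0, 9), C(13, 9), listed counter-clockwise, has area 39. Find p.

15

The doubled signed area Σ (x_i y_{i+1} − x_{i+1} y_i) is linear in p.
With p=0 it equals -117; the coefficient of p is 13 (from the two edges through A).
So 13·p + -117 = 2·39 = 78 ⇒ p = 15.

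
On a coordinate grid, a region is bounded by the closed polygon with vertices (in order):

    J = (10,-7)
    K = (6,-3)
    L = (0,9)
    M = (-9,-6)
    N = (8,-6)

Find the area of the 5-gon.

Apply the shoelace (surveyor's) formula: 2A = Σ (x_i·y_{i+1} − x_{i+1}·y_i), indices taken mod 5.
Σ = (12) + (54) + (81) + (102) + (4) = 253
Area = |Σ|/2 = 126.5.

126.5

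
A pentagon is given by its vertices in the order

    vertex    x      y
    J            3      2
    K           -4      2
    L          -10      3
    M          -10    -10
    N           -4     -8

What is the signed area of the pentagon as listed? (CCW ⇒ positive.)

104

Cross-terms: 14, 8, 130, 40, 16  ⇒  Σ = 208
Signed area = Σ/2 = 104 (positive ⇒ counter-clockwise traversal).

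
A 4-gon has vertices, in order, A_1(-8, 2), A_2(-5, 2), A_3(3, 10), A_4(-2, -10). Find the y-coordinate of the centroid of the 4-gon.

Apply Gauss's area formula. First the cross-terms c_i = x_i·y_{i+1} − x_{i+1}·y_i:
  -6, -56, -10, -84  ⇒  2A = -156, A = -78.
Then Σ (y_i + y_{i+1})·c_i = -24, so ȳ = -24 / (6·(-78)) = 2/39.

2/39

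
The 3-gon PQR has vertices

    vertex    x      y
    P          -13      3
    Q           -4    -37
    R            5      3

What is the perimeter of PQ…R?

100

|PQ| = √((9)² + (-40)²) = √1681 = 41
|QR| = √((9)² + (40)²) = √1681 = 41
|RP| = √((-18)² + (0)²) = √324 = 18
Perimeter = 41 + 41 + 18 = 100.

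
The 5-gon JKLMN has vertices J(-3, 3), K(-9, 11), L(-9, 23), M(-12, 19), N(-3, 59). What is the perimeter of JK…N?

|JK| = √((-6)² + (8)²) = √100 = 10
|KL| = √((0)² + (12)²) = √144 = 12
|LM| = √((-3)² + (-4)²) = √25 = 5
|MN| = √((9)² + (40)²) = √1681 = 41
|NJ| = √((0)² + (-56)²) = √3136 = 56
Perimeter = 10 + 12 + 5 + 41 + 56 = 124.

124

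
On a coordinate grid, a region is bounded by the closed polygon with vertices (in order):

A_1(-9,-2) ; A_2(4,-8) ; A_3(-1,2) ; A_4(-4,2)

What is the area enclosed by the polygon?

Apply the surveyor's formula: 2A = Σ (x_i·y_{i+1} − x_{i+1}·y_i), indices taken mod 4.
A_1→A_2: (-9)(-8) − (4)(-2) = 80
A_2→A_3: (4)(2) − (-1)(-8) = 0
A_3→A_4: (-1)(2) − (-4)(2) = 6
A_4→A_1: (-4)(-2) − (-9)(2) = 26
Σ = 112
Area = |Σ|/2 = 56.

56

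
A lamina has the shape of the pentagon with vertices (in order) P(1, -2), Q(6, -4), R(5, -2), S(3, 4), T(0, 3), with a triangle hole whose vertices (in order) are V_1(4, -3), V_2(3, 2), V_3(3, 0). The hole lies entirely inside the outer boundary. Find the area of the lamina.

23

Outer boundary:
Apply the shoelace (surveyor's) formula: 2A = Σ (x_i·y_{i+1} − x_{i+1}·y_i), indices taken mod 5.
P→Q: (1)(-4) − (6)(-2) = 8
Q→R: (6)(-2) − (5)(-4) = 8
R→S: (5)(4) − (3)(-2) = 26
S→T: (3)(3) − (0)(4) = 9
T→P: (0)(-2) − (1)(3) = -3
Σ = 48
Area = |Σ|/2 = 24.
Hole:
Apply the shoelace (surveyor's) formula: 2A = Σ (x_i·y_{i+1} − x_{i+1}·y_i), indices taken mod 3.
V_1→V_2: (4)(2) − (3)(-3) = 17
V_2→V_3: (3)(0) − (3)(2) = -6
V_3→V_1: (3)(-3) − (4)(0) = -9
Σ = 2
Area = |Σ|/2 = 1.
Net area = 24 − 1 = 23.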